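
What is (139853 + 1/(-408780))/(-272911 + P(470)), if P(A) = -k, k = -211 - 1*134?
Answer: -57169109339/111419529480 ≈ -0.51310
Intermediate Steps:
k = -345 (k = -211 - 134 = -345)
P(A) = 345 (P(A) = -1*(-345) = 345)
(139853 + 1/(-408780))/(-272911 + P(470)) = (139853 + 1/(-408780))/(-272911 + 345) = (139853 - 1/408780)/(-272566) = (57169109339/408780)*(-1/272566) = -57169109339/111419529480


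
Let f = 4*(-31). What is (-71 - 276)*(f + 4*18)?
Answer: 18044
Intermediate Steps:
f = -124
(-71 - 276)*(f + 4*18) = (-71 - 276)*(-124 + 4*18) = -347*(-124 + 72) = -347*(-52) = 18044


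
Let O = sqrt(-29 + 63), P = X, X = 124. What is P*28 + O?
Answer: 3472 + sqrt(34) ≈ 3477.8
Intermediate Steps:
P = 124
O = sqrt(34) ≈ 5.8309
P*28 + O = 124*28 + sqrt(34) = 3472 + sqrt(34)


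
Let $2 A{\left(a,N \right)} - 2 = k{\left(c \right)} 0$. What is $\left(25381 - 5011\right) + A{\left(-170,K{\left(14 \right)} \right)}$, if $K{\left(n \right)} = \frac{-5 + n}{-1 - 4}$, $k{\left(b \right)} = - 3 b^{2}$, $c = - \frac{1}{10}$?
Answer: $20371$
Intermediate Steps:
$c = - \frac{1}{10}$ ($c = \left(-1\right) \frac{1}{10} = - \frac{1}{10} \approx -0.1$)
$K{\left(n \right)} = 1 - \frac{n}{5}$ ($K{\left(n \right)} = \frac{-5 + n}{-5} = \left(-5 + n\right) \left(- \frac{1}{5}\right) = 1 - \frac{n}{5}$)
$A{\left(a,N \right)} = 1$ ($A{\left(a,N \right)} = 1 + \frac{- 3 \left(- \frac{1}{10}\right)^{2} \cdot 0}{2} = 1 + \frac{\left(-3\right) \frac{1}{100} \cdot 0}{2} = 1 + \frac{\left(- \frac{3}{100}\right) 0}{2} = 1 + \frac{1}{2} \cdot 0 = 1 + 0 = 1$)
$\left(25381 - 5011\right) + A{\left(-170,K{\left(14 \right)} \right)} = \left(25381 - 5011\right) + 1 = 20370 + 1 = 20371$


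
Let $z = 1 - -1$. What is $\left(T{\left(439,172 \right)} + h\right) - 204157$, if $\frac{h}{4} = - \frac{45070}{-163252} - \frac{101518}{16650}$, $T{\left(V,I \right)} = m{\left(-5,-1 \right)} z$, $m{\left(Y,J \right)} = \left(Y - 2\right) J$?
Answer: $- \frac{69369216056693}{339768225} \approx -2.0417 \cdot 10^{5}$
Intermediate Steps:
$m{\left(Y,J \right)} = J \left(-2 + Y\right)$ ($m{\left(Y,J \right)} = \left(-2 + Y\right) J = J \left(-2 + Y\right)$)
$z = 2$ ($z = 1 + 1 = 2$)
$T{\left(V,I \right)} = 14$ ($T{\left(V,I \right)} = - (-2 - 5) 2 = \left(-1\right) \left(-7\right) 2 = 7 \cdot 2 = 14$)
$h = - \frac{7911300518}{339768225}$ ($h = 4 \left(- \frac{45070}{-163252} - \frac{101518}{16650}\right) = 4 \left(\left(-45070\right) \left(- \frac{1}{163252}\right) - \frac{50759}{8325}\right) = 4 \left(\frac{22535}{81626} - \frac{50759}{8325}\right) = 4 \left(- \frac{3955650259}{679536450}\right) = - \frac{7911300518}{339768225} \approx -23.284$)
$\left(T{\left(439,172 \right)} + h\right) - 204157 = \left(14 - \frac{7911300518}{339768225}\right) - 204157 = - \frac{3154545368}{339768225} - 204157 = - \frac{69369216056693}{339768225}$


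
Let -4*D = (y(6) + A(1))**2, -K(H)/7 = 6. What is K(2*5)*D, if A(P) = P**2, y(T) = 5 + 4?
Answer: 1050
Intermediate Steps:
K(H) = -42 (K(H) = -7*6 = -42)
y(T) = 9
D = -25 (D = -(9 + 1**2)**2/4 = -(9 + 1)**2/4 = -1/4*10**2 = -1/4*100 = -25)
K(2*5)*D = -42*(-25) = 1050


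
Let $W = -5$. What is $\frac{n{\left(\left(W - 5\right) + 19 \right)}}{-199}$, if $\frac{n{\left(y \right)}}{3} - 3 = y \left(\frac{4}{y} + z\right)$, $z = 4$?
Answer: $- \frac{129}{199} \approx -0.64824$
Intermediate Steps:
$n{\left(y \right)} = 9 + 3 y \left(4 + \frac{4}{y}\right)$ ($n{\left(y \right)} = 9 + 3 y \left(\frac{4}{y} + 4\right) = 9 + 3 y \left(4 + \frac{4}{y}\right)$)
$\frac{n{\left(\left(W - 5\right) + 19 \right)}}{-199} = \frac{21 + 12 \left(\left(-5 - 5\right) + 19\right)}{-199} = \left(21 + 12 \left(-10 + 19\right)\right) \left(- \frac{1}{199}\right) = \left(21 + 12 \cdot 9\right) \left(- \frac{1}{199}\right) = \left(21 + 108\right) \left(- \frac{1}{199}\right) = 129 \left(- \frac{1}{199}\right) = - \frac{129}{199}$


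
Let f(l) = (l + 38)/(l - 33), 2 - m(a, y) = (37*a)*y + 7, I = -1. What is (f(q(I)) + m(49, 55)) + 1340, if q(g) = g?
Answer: -3344957/34 ≈ -98381.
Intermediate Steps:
m(a, y) = -5 - 37*a*y (m(a, y) = 2 - ((37*a)*y + 7) = 2 - (37*a*y + 7) = 2 - (7 + 37*a*y) = 2 + (-7 - 37*a*y) = -5 - 37*a*y)
f(l) = (38 + l)/(-33 + l)
(f(q(I)) + m(49, 55)) + 1340 = ((38 - 1)/(-33 - 1) + (-5 - 37*49*55)) + 1340 = (37/(-34) + (-5 - 99715)) + 1340 = (-1/34*37 - 99720) + 1340 = (-37/34 - 99720) + 1340 = -3390517/34 + 1340 = -3344957/34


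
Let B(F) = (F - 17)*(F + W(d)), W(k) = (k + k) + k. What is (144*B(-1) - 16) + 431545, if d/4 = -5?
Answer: 589641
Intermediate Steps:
d = -20 (d = 4*(-5) = -20)
W(k) = 3*k (W(k) = 2*k + k = 3*k)
B(F) = (-60 + F)*(-17 + F) (B(F) = (F - 17)*(F + 3*(-20)) = (-17 + F)*(F - 60) = (-17 + F)*(-60 + F) = (-60 + F)*(-17 + F))
(144*B(-1) - 16) + 431545 = (144*(1020 + (-1)² - 77*(-1)) - 16) + 431545 = (144*(1020 + 1 + 77) - 16) + 431545 = (144*1098 - 16) + 431545 = (158112 - 16) + 431545 = 158096 + 431545 = 589641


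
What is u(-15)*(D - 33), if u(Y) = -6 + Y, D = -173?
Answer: 4326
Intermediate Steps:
u(-15)*(D - 33) = (-6 - 15)*(-173 - 33) = -21*(-206) = 4326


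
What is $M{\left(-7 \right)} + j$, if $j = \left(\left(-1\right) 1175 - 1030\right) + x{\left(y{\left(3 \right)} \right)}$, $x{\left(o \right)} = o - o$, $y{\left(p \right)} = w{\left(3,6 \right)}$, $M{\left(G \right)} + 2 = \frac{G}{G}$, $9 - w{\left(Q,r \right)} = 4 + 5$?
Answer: $-2206$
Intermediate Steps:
$w{\left(Q,r \right)} = 0$ ($w{\left(Q,r \right)} = 9 - \left(4 + 5\right) = 9 - 9 = 0$)
$M{\left(G \right)} = -1$ ($M{\left(G \right)} = -2 + \frac{G}{G} = -2 + 1 = -1$)
$y{\left(p \right)} = 0$
$x{\left(o \right)} = 0$
$j = -2205$ ($j = \left(\left(-1\right) 1175 - 1030\right) + 0 = \left(-1175 - 1030\right) + 0 = -2205 + 0 = -2205$)
$M{\left(-7 \right)} + j = -1 - 2205 = -2206$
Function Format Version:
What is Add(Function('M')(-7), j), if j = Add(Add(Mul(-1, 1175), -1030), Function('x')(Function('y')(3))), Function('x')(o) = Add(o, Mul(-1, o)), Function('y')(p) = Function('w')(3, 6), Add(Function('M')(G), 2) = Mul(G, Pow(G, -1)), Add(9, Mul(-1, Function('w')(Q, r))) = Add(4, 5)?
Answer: -2206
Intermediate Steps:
Function('w')(Q, r) = 0 (Function('w')(Q, r) = Add(9, Mul(-1, Add(4, 5))) = Add(9, Mul(-1, 9)) = Add(9, -9) = 0)
Function('M')(G) = -1 (Function('M')(G) = Add(-2, Mul(G, Pow(G, -1))) = Add(-2, 1) = -1)
Function('y')(p) = 0
Function('x')(o) = 0
j = -2205 (j = Add(Add(Mul(-1, 1175), -1030), 0) = Add(Add(-1175, -1030), 0) = Add(-2205, 0) = -2205)
Add(Function('M')(-7), j) = Add(-1, -2205) = -2206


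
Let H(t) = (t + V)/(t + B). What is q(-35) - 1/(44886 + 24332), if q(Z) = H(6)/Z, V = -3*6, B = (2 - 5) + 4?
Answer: 830371/16958410 ≈ 0.048965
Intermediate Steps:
B = 1 (B = -3 + 4 = 1)
V = -18
H(t) = (-18 + t)/(1 + t) (H(t) = (t - 18)/(t + 1) = (-18 + t)/(1 + t))
q(Z) = -12/(7*Z) (q(Z) = ((-18 + 6)/(1 + 6))/Z = (-12/7)/Z = ((1/7)*(-12))/Z = -12/(7*Z))
q(-35) - 1/(44886 + 24332) = -12/7/(-35) - 1/(44886 + 24332) = -12/7*(-1/35) - 1/69218 = 12/245 - 1*1/69218 = 12/245 - 1/69218 = 830371/16958410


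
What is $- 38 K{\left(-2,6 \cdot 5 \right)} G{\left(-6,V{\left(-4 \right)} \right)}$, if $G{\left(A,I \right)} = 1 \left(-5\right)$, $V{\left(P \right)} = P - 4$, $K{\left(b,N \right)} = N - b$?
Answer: $6080$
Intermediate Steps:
$V{\left(P \right)} = -4 + P$ ($V{\left(P \right)} = P - 4 = -4 + P$)
$G{\left(A,I \right)} = -5$
$- 38 K{\left(-2,6 \cdot 5 \right)} G{\left(-6,V{\left(-4 \right)} \right)} = - 38 \left(6 \cdot 5 - -2\right) \left(-5\right) = - 38 \left(30 + 2\right) \left(-5\right) = \left(-38\right) 32 \left(-5\right) = \left(-1216\right) \left(-5\right) = 6080$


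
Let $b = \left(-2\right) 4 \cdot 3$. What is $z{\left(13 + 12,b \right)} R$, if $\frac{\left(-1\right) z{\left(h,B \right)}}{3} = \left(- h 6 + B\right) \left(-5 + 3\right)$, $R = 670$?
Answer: $-699480$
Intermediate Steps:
$b = -24$ ($b = \left(-8\right) 3 = -24$)
$z{\left(h,B \right)} = - 36 h + 6 B$ ($z{\left(h,B \right)} = - 3 \left(- h 6 + B\right) \left(-5 + 3\right) = - 3 \left(- 6 h + B\right) \left(-2\right) = - 3 \left(B - 6 h\right) \left(-2\right) = - 3 \left(- 2 B + 12 h\right) = - 36 h + 6 B$)
$z{\left(13 + 12,b \right)} R = \left(- 36 \left(13 + 12\right) + 6 \left(-24\right)\right) 670 = \left(\left(-36\right) 25 - 144\right) 670 = \left(-900 - 144\right) 670 = \left(-1044\right) 670 = -699480$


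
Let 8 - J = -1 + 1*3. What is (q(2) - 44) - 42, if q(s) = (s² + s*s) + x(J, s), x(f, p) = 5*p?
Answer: -68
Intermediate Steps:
J = 6 (J = 8 - (-1 + 1*3) = 8 - (-1 + 3) = 8 - 1*2 = 8 - 2 = 6)
q(s) = 2*s² + 5*s (q(s) = (s² + s*s) + 5*s = (s² + s²) + 5*s = 2*s² + 5*s)
(q(2) - 44) - 42 = (2*(5 + 2*2) - 44) - 42 = (2*(5 + 4) - 44) - 42 = (2*9 - 44) - 42 = (18 - 44) - 42 = -26 - 42 = -68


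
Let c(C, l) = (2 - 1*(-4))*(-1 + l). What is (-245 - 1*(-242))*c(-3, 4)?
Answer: -54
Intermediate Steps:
c(C, l) = -6 + 6*l (c(C, l) = (2 + 4)*(-1 + l) = 6*(-1 + l) = -6 + 6*l)
(-245 - 1*(-242))*c(-3, 4) = (-245 - 1*(-242))*(-6 + 6*4) = (-245 + 242)*(-6 + 24) = -3*18 = -54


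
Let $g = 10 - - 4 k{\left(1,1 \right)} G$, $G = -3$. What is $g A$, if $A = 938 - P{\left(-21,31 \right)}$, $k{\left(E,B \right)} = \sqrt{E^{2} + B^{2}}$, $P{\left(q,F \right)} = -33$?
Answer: $9710 - 11652 \sqrt{2} \approx -6768.4$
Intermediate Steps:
$k{\left(E,B \right)} = \sqrt{B^{2} + E^{2}}$
$A = 971$ ($A = 938 - -33 = 938 + 33 = 971$)
$g = 10 - 12 \sqrt{2}$ ($g = 10 - - 4 \sqrt{1^{2} + 1^{2}} \left(-3\right) = 10 - - 4 \sqrt{1 + 1} \left(-3\right) = 10 - - 4 \sqrt{2} \left(-3\right) = 10 - 12 \sqrt{2} \approx -6.9706$)
$g A = \left(10 - 12 \sqrt{2}\right) 971 = 9710 - 11652 \sqrt{2}$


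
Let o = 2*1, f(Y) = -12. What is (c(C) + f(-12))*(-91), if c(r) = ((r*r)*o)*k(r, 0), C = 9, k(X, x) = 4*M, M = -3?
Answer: 177996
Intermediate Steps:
k(X, x) = -12 (k(X, x) = 4*(-3) = -12)
o = 2
c(r) = -24*r² (c(r) = ((r*r)*2)*(-12) = (r²*2)*(-12) = (2*r²)*(-12) = -24*r²)
(c(C) + f(-12))*(-91) = (-24*9² - 12)*(-91) = (-24*81 - 12)*(-91) = (-1944 - 12)*(-91) = -1956*(-91) = 177996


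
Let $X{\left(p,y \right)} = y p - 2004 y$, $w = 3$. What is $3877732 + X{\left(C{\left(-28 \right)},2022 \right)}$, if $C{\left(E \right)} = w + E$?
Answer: $-224906$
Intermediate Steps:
$C{\left(E \right)} = 3 + E$
$X{\left(p,y \right)} = - 2004 y + p y$ ($X{\left(p,y \right)} = p y - 2004 y = - 2004 y + p y$)
$3877732 + X{\left(C{\left(-28 \right)},2022 \right)} = 3877732 + 2022 \left(-2004 + \left(3 - 28\right)\right) = 3877732 + 2022 \left(-2004 - 25\right) = 3877732 + 2022 \left(-2029\right) = 3877732 - 4102638 = -224906$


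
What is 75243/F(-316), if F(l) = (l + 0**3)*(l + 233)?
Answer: 75243/26228 ≈ 2.8688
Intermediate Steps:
F(l) = l*(233 + l) (F(l) = (l + 0)*(233 + l) = l*(233 + l))
75243/F(-316) = 75243/((-316*(233 - 316))) = 75243/((-316*(-83))) = 75243/26228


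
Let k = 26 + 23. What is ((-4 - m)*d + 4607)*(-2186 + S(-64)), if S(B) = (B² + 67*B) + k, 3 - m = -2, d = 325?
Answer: -3917378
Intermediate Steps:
k = 49
m = 5 (m = 3 - 1*(-2) = 3 + 2 = 5)
S(B) = 49 + B² + 67*B (S(B) = (B² + 67*B) + 49 = 49 + B² + 67*B)
((-4 - m)*d + 4607)*(-2186 + S(-64)) = ((-4 - 1*5)*325 + 4607)*(-2186 + (49 + (-64)² + 67*(-64))) = ((-4 - 5)*325 + 4607)*(-2186 + (49 + 4096 - 4288)) = (-9*325 + 4607)*(-2186 - 143) = (-2925 + 4607)*(-2329) = 1682*(-2329) = -3917378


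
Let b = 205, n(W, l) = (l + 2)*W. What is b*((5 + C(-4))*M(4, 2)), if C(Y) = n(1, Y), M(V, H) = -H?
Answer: -1230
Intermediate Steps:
n(W, l) = W*(2 + l) (n(W, l) = (2 + l)*W = W*(2 + l))
C(Y) = 2 + Y (C(Y) = 1*(2 + Y) = 2 + Y)
b*((5 + C(-4))*M(4, 2)) = 205*((5 + (2 - 4))*(-1*2)) = 205*((5 - 2)*(-2)) = 205*(3*(-2)) = 205*(-6) = -1230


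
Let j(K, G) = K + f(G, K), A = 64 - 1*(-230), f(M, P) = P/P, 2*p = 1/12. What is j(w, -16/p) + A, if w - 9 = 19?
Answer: 323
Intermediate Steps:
p = 1/24 (p = (1/12)/2 = (1*(1/12))/2 = (½)*(1/12) = 1/24 ≈ 0.041667)
f(M, P) = 1
w = 28 (w = 9 + 19 = 28)
A = 294 (A = 64 + 230 = 294)
j(K, G) = 1 + K (j(K, G) = K + 1 = 1 + K)
j(w, -16/p) + A = (1 + 28) + 294 = 29 + 294 = 323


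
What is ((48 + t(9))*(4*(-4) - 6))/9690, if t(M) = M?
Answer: -11/85 ≈ -0.12941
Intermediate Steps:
((48 + t(9))*(4*(-4) - 6))/9690 = ((48 + 9)*(4*(-4) - 6))/9690 = (57*(-16 - 6))*(1/9690) = (57*(-22))*(1/9690) = -1254*1/9690 = -11/85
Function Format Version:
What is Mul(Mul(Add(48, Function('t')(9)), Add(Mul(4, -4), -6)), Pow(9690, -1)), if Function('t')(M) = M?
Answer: Rational(-11, 85) ≈ -0.12941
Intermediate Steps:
Mul(Mul(Add(48, Function('t')(9)), Add(Mul(4, -4), -6)), Pow(9690, -1)) = Mul(Mul(Add(48, 9), Add(Mul(4, -4), -6)), Pow(9690, -1)) = Mul(Mul(57, Add(-16, -6)), Rational(1, 9690)) = Mul(Mul(57, -22), Rational(1, 9690)) = Mul(-1254, Rational(1, 9690)) = Rational(-11, 85)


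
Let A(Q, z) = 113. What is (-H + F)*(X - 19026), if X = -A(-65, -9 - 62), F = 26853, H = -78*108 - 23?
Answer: -675606700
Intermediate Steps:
H = -8447 (H = -8424 - 23 = -8447)
X = -113 (X = -1*113 = -113)
(-H + F)*(X - 19026) = (-1*(-8447) + 26853)*(-113 - 19026) = (8447 + 26853)*(-19139) = 35300*(-19139) = -675606700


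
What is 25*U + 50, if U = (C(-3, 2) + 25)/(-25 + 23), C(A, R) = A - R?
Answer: -200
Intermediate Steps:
U = -10 (U = ((-3 - 1*2) + 25)/(-25 + 23) = ((-3 - 2) + 25)/(-2) = (-5 + 25)*(-½) = 20*(-½) = -10)
25*U + 50 = 25*(-10) + 50 = -250 + 50 = -200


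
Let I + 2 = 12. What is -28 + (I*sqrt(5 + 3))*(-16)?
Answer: -28 - 320*sqrt(2) ≈ -480.55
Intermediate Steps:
I = 10 (I = -2 + 12 = 10)
-28 + (I*sqrt(5 + 3))*(-16) = -28 + (10*sqrt(5 + 3))*(-16) = -28 + (10*sqrt(8))*(-16) = -28 + (10*(2*sqrt(2)))*(-16) = -28 + (20*sqrt(2))*(-16) = -28 - 320*sqrt(2)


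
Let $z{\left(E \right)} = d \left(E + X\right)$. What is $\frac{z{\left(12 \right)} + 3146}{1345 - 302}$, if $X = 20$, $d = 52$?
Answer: $\frac{4810}{1043} \approx 4.6117$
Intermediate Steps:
$z{\left(E \right)} = 1040 + 52 E$ ($z{\left(E \right)} = 52 \left(E + 20\right) = 52 \left(20 + E\right) = 1040 + 52 E$)
$\frac{z{\left(12 \right)} + 3146}{1345 - 302} = \frac{\left(1040 + 52 \cdot 12\right) + 3146}{1345 - 302} = \frac{\left(1040 + 624\right) + 3146}{1043} = \left(1664 + 3146\right) \frac{1}{1043} = 4810 \cdot \frac{1}{1043} = \frac{4810}{1043}$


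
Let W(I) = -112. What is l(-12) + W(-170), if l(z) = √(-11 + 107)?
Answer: -112 + 4*√6 ≈ -102.20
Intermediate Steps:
l(z) = 4*√6 (l(z) = √96 = 4*√6)
l(-12) + W(-170) = 4*√6 - 112 = -112 + 4*√6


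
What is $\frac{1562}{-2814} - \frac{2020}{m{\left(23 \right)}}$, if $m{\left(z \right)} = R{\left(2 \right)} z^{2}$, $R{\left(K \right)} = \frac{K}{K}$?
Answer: $- \frac{3255289}{744303} \approx -4.3736$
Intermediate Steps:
$R{\left(K \right)} = 1$
$m{\left(z \right)} = z^{2}$ ($m{\left(z \right)} = 1 z^{2} = z^{2}$)
$\frac{1562}{-2814} - \frac{2020}{m{\left(23 \right)}} = \frac{1562}{-2814} - \frac{2020}{23^{2}} = 1562 \left(- \frac{1}{2814}\right) - \frac{2020}{529} = - \frac{781}{1407} - \frac{2020}{529} = - \frac{3255289}{744303}$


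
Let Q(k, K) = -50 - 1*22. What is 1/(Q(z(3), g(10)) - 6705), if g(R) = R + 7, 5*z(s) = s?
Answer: -1/6777 ≈ -0.00014756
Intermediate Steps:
z(s) = s/5
g(R) = 7 + R
Q(k, K) = -72 (Q(k, K) = -50 - 22 = -72)
1/(Q(z(3), g(10)) - 6705) = 1/(-72 - 6705) = 1/(-6777) = -1/6777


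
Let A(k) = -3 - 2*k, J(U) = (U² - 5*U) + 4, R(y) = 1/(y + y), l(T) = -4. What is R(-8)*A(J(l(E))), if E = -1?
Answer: 83/16 ≈ 5.1875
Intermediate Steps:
R(y) = 1/(2*y)
J(U) = 4 + U² - 5*U
R(-8)*A(J(l(E))) = ((½)/(-8))*(-3 - 2*(4 + (-4)² - 5*(-4))) = ((½)*(-⅛))*(-3 - 2*(4 + 16 + 20)) = -(-3 - 2*40)/16 = -(-3 - 80)/16 = -1/16*(-83) = 83/16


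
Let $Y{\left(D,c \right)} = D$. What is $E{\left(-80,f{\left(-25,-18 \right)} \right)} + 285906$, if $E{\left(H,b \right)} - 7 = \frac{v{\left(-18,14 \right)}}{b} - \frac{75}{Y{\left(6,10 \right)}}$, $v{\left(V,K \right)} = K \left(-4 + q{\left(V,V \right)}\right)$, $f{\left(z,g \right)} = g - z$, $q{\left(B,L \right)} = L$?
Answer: $\frac{571713}{2} \approx 2.8586 \cdot 10^{5}$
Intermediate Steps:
$v{\left(V,K \right)} = K \left(-4 + V\right)$
$E{\left(H,b \right)} = - \frac{11}{2} - \frac{308}{b}$ ($E{\left(H,b \right)} = 7 + \left(\frac{14 \left(-4 - 18\right)}{b} - \frac{75}{6}\right) = 7 + \left(\frac{14 \left(-22\right)}{b} - \frac{25}{2}\right) = 7 - \left(\frac{25}{2} + \frac{308}{b}\right) = - \frac{11}{2} - \frac{308}{b}$)
$E{\left(-80,f{\left(-25,-18 \right)} \right)} + 285906 = \left(- \frac{11}{2} - \frac{308}{-18 - -25}\right) + 285906 = \left(- \frac{11}{2} - \frac{308}{-18 + 25}\right) + 285906 = \left(- \frac{11}{2} - \frac{308}{7}\right) + 285906 = \left(- \frac{11}{2} - 44\right) + 285906 = - \frac{99}{2} + 285906 = \frac{571713}{2}$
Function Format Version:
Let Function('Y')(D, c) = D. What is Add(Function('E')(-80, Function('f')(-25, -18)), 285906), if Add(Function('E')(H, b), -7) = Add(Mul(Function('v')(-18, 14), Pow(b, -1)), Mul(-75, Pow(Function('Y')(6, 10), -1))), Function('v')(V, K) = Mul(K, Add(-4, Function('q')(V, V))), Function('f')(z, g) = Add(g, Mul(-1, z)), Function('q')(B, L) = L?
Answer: Rational(571713, 2) ≈ 2.8586e+5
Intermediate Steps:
Function('v')(V, K) = Mul(K, Add(-4, V))
Function('E')(H, b) = Add(Rational(-11, 2), Mul(-308, Pow(b, -1))) (Function('E')(H, b) = Add(7, Add(Mul(Mul(14, Add(-4, -18)), Pow(b, -1)), Mul(-75, Pow(6, -1)))) = Add(7, Add(Mul(Mul(14, -22), Pow(b, -1)), Mul(-75, Rational(1, 6)))) = Add(7, Add(Mul(-308, Pow(b, -1)), Rational(-25, 2))) = Add(7, Add(Rational(-25, 2), Mul(-308, Pow(b, -1)))) = Add(Rational(-11, 2), Mul(-308, Pow(b, -1))))
Add(Function('E')(-80, Function('f')(-25, -18)), 285906) = Add(Add(Rational(-11, 2), Mul(-308, Pow(Add(-18, Mul(-1, -25)), -1))), 285906) = Add(Add(Rational(-11, 2), Mul(-308, Pow(Add(-18, 25), -1))), 285906) = Add(Add(Rational(-11, 2), Mul(-308, Pow(7, -1))), 285906) = Add(Add(Rational(-11, 2), Mul(-308, Rational(1, 7))), 285906) = Add(Add(Rational(-11, 2), -44), 285906) = Add(Rational(-99, 2), 285906) = Rational(571713, 2)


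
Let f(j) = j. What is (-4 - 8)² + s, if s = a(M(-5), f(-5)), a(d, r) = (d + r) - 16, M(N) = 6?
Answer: 129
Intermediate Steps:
a(d, r) = -16 + d + r
s = -15 (s = -16 + 6 - 5 = -15)
(-4 - 8)² + s = (-4 - 8)² - 15 = (-12)² - 15 = 144 - 15 = 129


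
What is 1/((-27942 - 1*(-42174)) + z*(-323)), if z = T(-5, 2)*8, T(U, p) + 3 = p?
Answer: 1/16816 ≈ 5.9467e-5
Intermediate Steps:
T(U, p) = -3 + p
z = -8 (z = (-3 + 2)*8 = -1*8 = -8)
1/((-27942 - 1*(-42174)) + z*(-323)) = 1/((-27942 - 1*(-42174)) - 8*(-323)) = 1/((-27942 + 42174) + 2584) = 1/(14232 + 2584) = 1/16816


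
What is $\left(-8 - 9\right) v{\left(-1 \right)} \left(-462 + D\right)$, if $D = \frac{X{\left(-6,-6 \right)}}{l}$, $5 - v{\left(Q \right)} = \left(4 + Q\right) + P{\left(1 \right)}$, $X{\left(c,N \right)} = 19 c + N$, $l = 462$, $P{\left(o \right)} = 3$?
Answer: $- \frac{605098}{77} \approx -7858.4$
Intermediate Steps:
$X{\left(c,N \right)} = N + 19 c$
$v{\left(Q \right)} = -2 - Q$ ($v{\left(Q \right)} = 5 - \left(\left(4 + Q\right) + 3\right) = 5 - \left(7 + Q\right) = -2 - Q$)
$D = - \frac{20}{77}$ ($D = \frac{-6 + 19 \left(-6\right)}{462} = \left(-6 - 114\right) \frac{1}{462} = \left(-120\right) \frac{1}{462} = - \frac{20}{77} \approx -0.25974$)
$\left(-8 - 9\right) v{\left(-1 \right)} \left(-462 + D\right) = \left(-8 - 9\right) \left(-2 - -1\right) \left(-462 - \frac{20}{77}\right) = - 17 \left(-2 + 1\right) \left(- \frac{35594}{77}\right) = \left(-17\right) \left(-1\right) \left(- \frac{35594}{77}\right) = 17 \left(- \frac{35594}{77}\right) = - \frac{605098}{77}$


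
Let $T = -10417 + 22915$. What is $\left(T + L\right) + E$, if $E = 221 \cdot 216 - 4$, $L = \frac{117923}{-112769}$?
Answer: $\frac{6791958947}{112769} \approx 60229.0$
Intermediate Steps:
$L = - \frac{117923}{112769}$ ($L = 117923 \left(- \frac{1}{112769}\right) = - \frac{117923}{112769} \approx -1.0457$)
$T = 12498$
$E = 47732$ ($E = 47736 - 4 = 47732$)
$\left(T + L\right) + E = \left(12498 - \frac{117923}{112769}\right) + 47732 = \frac{1409269039}{112769} + 47732 = \frac{6791958947}{112769}$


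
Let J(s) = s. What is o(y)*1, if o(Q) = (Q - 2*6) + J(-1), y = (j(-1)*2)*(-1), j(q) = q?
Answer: -11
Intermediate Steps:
y = 2 (y = -1*2*(-1) = -2*(-1) = 2)
o(Q) = -13 + Q (o(Q) = (Q - 2*6) - 1 = (Q - 12) - 1 = (-12 + Q) - 1 = -13 + Q)
o(y)*1 = (-13 + 2)*1 = -11*1 = -11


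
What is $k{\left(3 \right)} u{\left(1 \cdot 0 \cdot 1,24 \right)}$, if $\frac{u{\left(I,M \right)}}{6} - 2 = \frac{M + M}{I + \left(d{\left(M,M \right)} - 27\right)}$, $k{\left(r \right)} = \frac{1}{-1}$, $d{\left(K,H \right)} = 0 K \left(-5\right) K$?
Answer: $- \frac{4}{3} \approx -1.3333$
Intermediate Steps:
$d{\left(K,H \right)} = 0$ ($d{\left(K,H \right)} = 0 \left(-5\right) K = 0 K = 0$)
$k{\left(r \right)} = -1$
$u{\left(I,M \right)} = 12 + \frac{12 M}{-27 + I}$ ($u{\left(I,M \right)} = 12 + 6 \frac{M + M}{I + \left(0 - 27\right)} = 12 + 6 \frac{2 M}{I + \left(0 - 27\right)} = 12 + 6 \frac{2 M}{I - 27} = 12 + 6 \frac{2 M}{-27 + I} = 12 + \frac{12 M}{-27 + I}$)
$k{\left(3 \right)} u{\left(1 \cdot 0 \cdot 1,24 \right)} = - \frac{12 \left(-27 + 1 \cdot 0 \cdot 1 + 24\right)}{-27 + 1 \cdot 0 \cdot 1} = - \frac{12 \left(-27 + 0 \cdot 1 + 24\right)}{-27 + 0 \cdot 1} = - \frac{12 \left(-27 + 0 + 24\right)}{-27 + 0} = - \frac{12 \left(-3\right)}{-27} = - \frac{12 \left(-1\right) \left(-3\right)}{27} = \left(-1\right) \frac{4}{3} = - \frac{4}{3}$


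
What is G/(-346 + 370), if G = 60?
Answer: 5/2 ≈ 2.5000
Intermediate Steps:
G/(-346 + 370) = 60/(-346 + 370) = 60/24 = 60*(1/24) = 5/2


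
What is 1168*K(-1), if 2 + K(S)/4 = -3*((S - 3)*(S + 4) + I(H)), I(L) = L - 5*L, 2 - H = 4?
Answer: 46720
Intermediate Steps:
H = -2 (H = 2 - 1*4 = 2 - 4 = -2)
I(L) = -4*L
K(S) = -104 - 12*(-3 + S)*(4 + S) (K(S) = -8 + 4*(-3*((S - 3)*(S + 4) - 4*(-2))) = -8 + 4*(-3*((-3 + S)*(4 + S) + 8)) = -8 + 4*(-3*(8 + (-3 + S)*(4 + S))) = -8 + 4*(-24 - 3*(-3 + S)*(4 + S)) = -8 + (-96 - 12*(-3 + S)*(4 + S)) = -104 - 12*(-3 + S)*(4 + S))
1168*K(-1) = 1168*(40 - 12*(-1) - 12*(-1)²) = 1168*(40 + 12 - 12*1) = 1168*(40 + 12 - 12) = 1168*40 = 46720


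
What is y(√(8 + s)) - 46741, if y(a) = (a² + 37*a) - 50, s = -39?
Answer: -46822 + 37*I*√31 ≈ -46822.0 + 206.01*I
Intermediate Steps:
y(a) = -50 + a² + 37*a
y(√(8 + s)) - 46741 = (-50 + (√(8 - 39))² + 37*√(8 - 39)) - 46741 = (-50 + (√(-31))² + 37*√(-31)) - 46741 = (-50 + (I*√31)² + 37*(I*√31)) - 46741 = (-50 - 31 + 37*I*√31) - 46741 = (-81 + 37*I*√31) - 46741 = -46822 + 37*I*√31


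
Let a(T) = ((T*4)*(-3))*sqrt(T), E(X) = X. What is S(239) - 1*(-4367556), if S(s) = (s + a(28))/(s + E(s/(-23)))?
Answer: 96086255/22 - 7728*sqrt(7)/2629 ≈ 4.3676e+6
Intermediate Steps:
a(T) = -12*T**(3/2) (a(T) = ((4*T)*(-3))*sqrt(T) = (-12*T)*sqrt(T) = -12*T**(3/2))
S(s) = 23*(s - 672*sqrt(7))/(22*s) (S(s) = (s - 672*sqrt(7))/(s + s/(-23)) = (s - 672*sqrt(7))/(s + s*(-1/23)) = (s - 672*sqrt(7))/(s - s/23) = (s - 672*sqrt(7))/((22*s/23)) = (s - 672*sqrt(7))*(23/(22*s)) = 23*(s - 672*sqrt(7))/(22*s))
S(239) - 1*(-4367556) = (23/22)*(239 - 672*sqrt(7))/239 - 1*(-4367556) = (23/22)*(1/239)*(239 - 672*sqrt(7)) + 4367556 = (23/22 - 7728*sqrt(7)/2629) + 4367556 = 96086255/22 - 7728*sqrt(7)/2629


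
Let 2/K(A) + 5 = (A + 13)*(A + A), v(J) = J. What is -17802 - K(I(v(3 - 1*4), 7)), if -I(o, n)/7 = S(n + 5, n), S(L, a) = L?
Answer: -212253248/11923 ≈ -17802.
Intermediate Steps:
I(o, n) = -35 - 7*n (I(o, n) = -7*(n + 5) = -7*(5 + n) = -35 - 7*n)
K(A) = 2/(-5 + 2*A*(13 + A)) (K(A) = 2/(-5 + (A + 13)*(A + A)) = 2/(-5 + (13 + A)*(2*A)) = 2/(-5 + 2*A*(13 + A)))
-17802 - K(I(v(3 - 1*4), 7)) = -17802 - 2/(-5 + 2*(-35 - 7*7)² + 26*(-35 - 7*7)) = -17802 - 2/(-5 + 2*(-35 - 49)² + 26*(-35 - 49)) = -17802 - 2/(-5 + 2*(-84)² + 26*(-84)) = -17802 - 2/(-5 + 2*7056 - 2184) = -17802 - 2/(-5 + 14112 - 2184) = -17802 - 2/11923 = -212253248/11923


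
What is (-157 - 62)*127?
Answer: -27813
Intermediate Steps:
(-157 - 62)*127 = -219*127 = -27813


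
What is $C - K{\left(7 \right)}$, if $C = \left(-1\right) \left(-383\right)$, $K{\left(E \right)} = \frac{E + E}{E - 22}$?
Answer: $\frac{5759}{15} \approx 383.93$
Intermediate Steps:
$K{\left(E \right)} = \frac{2 E}{-22 + E}$
$C = 383$
$C - K{\left(7 \right)} = 383 - 2 \cdot 7 \frac{1}{-22 + 7} = 383 - 2 \cdot 7 \frac{1}{-15} = 383 - 2 \cdot 7 \left(- \frac{1}{15}\right) = 383 - - \frac{14}{15} = 383 + \frac{14}{15} = \frac{5759}{15}$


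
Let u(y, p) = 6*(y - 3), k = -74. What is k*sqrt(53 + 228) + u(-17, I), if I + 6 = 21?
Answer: -120 - 74*sqrt(281) ≈ -1360.5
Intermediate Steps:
I = 15 (I = -6 + 21 = 15)
u(y, p) = -18 + 6*y (u(y, p) = 6*(-3 + y) = -18 + 6*y)
k*sqrt(53 + 228) + u(-17, I) = -74*sqrt(53 + 228) + (-18 + 6*(-17)) = -74*sqrt(281) + (-18 - 102) = -74*sqrt(281) - 120 = -120 - 74*sqrt(281)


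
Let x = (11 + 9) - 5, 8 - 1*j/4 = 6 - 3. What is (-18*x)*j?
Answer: -5400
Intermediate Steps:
j = 20 (j = 32 - 4*(6 - 3) = 32 - 4*3 = 32 - 12 = 20)
x = 15 (x = 20 - 5 = 15)
(-18*x)*j = -18*15*20 = -270*20 = -5400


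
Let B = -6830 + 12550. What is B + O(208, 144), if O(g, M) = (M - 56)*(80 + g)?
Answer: 31064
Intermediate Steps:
B = 5720
O(g, M) = (-56 + M)*(80 + g)
B + O(208, 144) = 5720 + (-4480 - 56*208 + 80*144 + 144*208) = 5720 + (-4480 - 11648 + 11520 + 29952) = 5720 + 25344 = 31064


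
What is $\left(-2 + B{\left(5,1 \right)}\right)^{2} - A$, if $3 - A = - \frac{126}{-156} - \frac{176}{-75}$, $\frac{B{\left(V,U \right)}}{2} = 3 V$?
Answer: $\frac{1529101}{1950} \approx 784.15$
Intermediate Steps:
$B{\left(V,U \right)} = 6 V$ ($B{\left(V,U \right)} = 2 \cdot 3 V = 6 V$)
$A = - \frac{301}{1950}$ ($A = 3 - \left(- \frac{126}{-156} - \frac{176}{-75}\right) = 3 - \left(\left(-126\right) \left(- \frac{1}{156}\right) - - \frac{176}{75}\right) = 3 - \left(\frac{21}{26} + \frac{176}{75}\right) = 3 - \frac{6151}{1950} = - \frac{301}{1950} \approx -0.15436$)
$\left(-2 + B{\left(5,1 \right)}\right)^{2} - A = \left(-2 + 6 \cdot 5\right)^{2} - - \frac{301}{1950} = \left(-2 + 30\right)^{2} + \frac{301}{1950} = 28^{2} + \frac{301}{1950} = 784 + \frac{301}{1950} = \frac{1529101}{1950}$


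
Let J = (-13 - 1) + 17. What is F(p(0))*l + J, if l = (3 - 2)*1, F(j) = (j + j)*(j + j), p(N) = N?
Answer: 3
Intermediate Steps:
F(j) = 4*j² (F(j) = (2*j)*(2*j) = 4*j²)
J = 3 (J = -14 + 17 = 3)
l = 1 (l = 1*1 = 1)
F(p(0))*l + J = (4*0²)*1 + 3 = (4*0)*1 + 3 = 0*1 + 3 = 0 + 3 = 3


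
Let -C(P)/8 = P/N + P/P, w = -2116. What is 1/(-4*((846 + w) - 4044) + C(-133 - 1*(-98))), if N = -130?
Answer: 13/276196 ≈ 4.7068e-5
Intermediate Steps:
C(P) = -8 + 4*P/65 (C(P) = -8*(P/(-130) + P/P) = -8*(P*(-1/130) + 1) = -8*(-P/130 + 1) = -8*(1 - P/130) = -8 + 4*P/65)
1/(-4*((846 + w) - 4044) + C(-133 - 1*(-98))) = 1/(-4*((846 - 2116) - 4044) + (-8 + 4*(-133 - 1*(-98))/65)) = 1/(-4*(-1270 - 4044) + (-8 + 4*(-133 + 98)/65)) = 1/(-4*(-5314) + (-8 + (4/65)*(-35))) = 1/(21256 + (-8 - 28/13)) = 1/(21256 - 132/13) = 1/(276196/13) = 13/276196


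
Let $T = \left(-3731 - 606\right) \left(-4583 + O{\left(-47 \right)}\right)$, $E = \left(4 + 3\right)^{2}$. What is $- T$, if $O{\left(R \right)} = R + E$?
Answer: $-19867797$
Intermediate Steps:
$E = 49$ ($E = 7^{2} = 49$)
$O{\left(R \right)} = 49 + R$ ($O{\left(R \right)} = R + 49 = 49 + R$)
$T = 19867797$ ($T = \left(-3731 - 606\right) \left(-4583 + \left(49 - 47\right)\right) = - 4337 \left(-4583 + 2\right) = \left(-4337\right) \left(-4581\right) = 19867797$)
$- T = \left(-1\right) 19867797 = -19867797$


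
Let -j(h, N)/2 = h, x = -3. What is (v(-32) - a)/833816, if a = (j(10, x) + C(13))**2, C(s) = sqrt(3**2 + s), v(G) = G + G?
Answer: -243/416908 + 5*sqrt(22)/104227 ≈ -0.00035785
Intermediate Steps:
j(h, N) = -2*h
v(G) = 2*G
C(s) = sqrt(9 + s)
a = (-20 + sqrt(22))**2 (a = (-2*10 + sqrt(9 + 13))**2 = (-20 + sqrt(22))**2 ≈ 234.38)
(v(-32) - a)/833816 = (2*(-32) - (20 - sqrt(22))**2)/833816 = (-64 - (20 - sqrt(22))**2)*(1/833816) = -8/104227 - (20 - sqrt(22))**2/833816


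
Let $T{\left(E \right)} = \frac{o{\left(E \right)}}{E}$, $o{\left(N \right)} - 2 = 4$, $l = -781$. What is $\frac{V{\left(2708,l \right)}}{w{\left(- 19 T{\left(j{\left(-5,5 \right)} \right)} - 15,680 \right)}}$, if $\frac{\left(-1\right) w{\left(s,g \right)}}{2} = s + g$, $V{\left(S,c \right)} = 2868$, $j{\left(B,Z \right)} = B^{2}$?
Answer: $- \frac{35850}{16511} \approx -2.1713$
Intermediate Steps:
$o{\left(N \right)} = 6$ ($o{\left(N \right)} = 2 + 4 = 6$)
$T{\left(E \right)} = \frac{6}{E}$
$w{\left(s,g \right)} = - 2 g - 2 s$ ($w{\left(s,g \right)} = - 2 \left(s + g\right) = - 2 \left(g + s\right) = - 2 g - 2 s$)
$\frac{V{\left(2708,l \right)}}{w{\left(- 19 T{\left(j{\left(-5,5 \right)} \right)} - 15,680 \right)}} = \frac{2868}{\left(-2\right) 680 - 2 \left(- 19 \frac{6}{\left(-5\right)^{2}} - 15\right)} = \frac{2868}{-1360 - 2 \left(- 19 \cdot \frac{6}{25} - 15\right)} = \frac{2868}{-1360 - 2 \left(- 19 \cdot 6 \cdot \frac{1}{25} - 15\right)} = \frac{2868}{-1360 - 2 \left(\left(-19\right) \frac{6}{25} - 15\right)} = \frac{2868}{-1360 - 2 \left(- \frac{114}{25} - 15\right)} = \frac{2868}{-1360 - - \frac{978}{25}} = \frac{2868}{-1360 + \frac{978}{25}} = \frac{2868}{- \frac{33022}{25}} = 2868 \left(- \frac{25}{33022}\right) = - \frac{35850}{16511}$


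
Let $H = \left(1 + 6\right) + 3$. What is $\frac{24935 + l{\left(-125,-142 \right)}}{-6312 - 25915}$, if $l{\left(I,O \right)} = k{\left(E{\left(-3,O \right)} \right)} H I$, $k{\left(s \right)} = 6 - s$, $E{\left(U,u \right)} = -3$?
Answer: $- \frac{13685}{32227} \approx -0.42464$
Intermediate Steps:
$H = 10$ ($H = 7 + 3 = 10$)
$l{\left(I,O \right)} = 90 I$ ($l{\left(I,O \right)} = \left(6 - -3\right) 10 I = \left(6 + 3\right) 10 I = 9 \cdot 10 I = 90 I$)
$\frac{24935 + l{\left(-125,-142 \right)}}{-6312 - 25915} = \frac{24935 + 90 \left(-125\right)}{-6312 - 25915} = \frac{24935 - 11250}{-32227} = 13685 \left(- \frac{1}{32227}\right) = - \frac{13685}{32227}$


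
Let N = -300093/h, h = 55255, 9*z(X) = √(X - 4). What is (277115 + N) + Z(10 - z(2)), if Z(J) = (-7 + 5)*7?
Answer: 15310915662/55255 ≈ 2.7710e+5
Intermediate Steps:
z(X) = √(-4 + X)/9 (z(X) = √(X - 4)/9 = √(-4 + X)/9)
Z(J) = -14 (Z(J) = -2*7 = -14)
N = -300093/55255 ≈ -5.4311
(277115 + N) + Z(10 - z(2)) = (277115 - 300093/55255) - 14 = 15311689232/55255 - 14 = 15310915662/55255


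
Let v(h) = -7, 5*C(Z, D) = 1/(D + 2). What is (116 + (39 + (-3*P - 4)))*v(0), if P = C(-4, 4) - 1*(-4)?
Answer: -9723/10 ≈ -972.30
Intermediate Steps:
C(Z, D) = 1/(5*(2 + D)) (C(Z, D) = 1/(5*(D + 2)) = 1/(5*(2 + D)))
P = 121/30 (P = 1/(5*(2 + 4)) - 1*(-4) = (⅕)/6 + 4 = (⅕)*(⅙) + 4 = 1/30 + 4 = 121/30 ≈ 4.0333)
(116 + (39 + (-3*P - 4)))*v(0) = (116 + (39 + (-3*121/30 - 4)))*(-7) = (116 + (39 + (-121/10 - 4)))*(-7) = (116 + (39 - 161/10))*(-7) = (116 + 229/10)*(-7) = (1389/10)*(-7) = -9723/10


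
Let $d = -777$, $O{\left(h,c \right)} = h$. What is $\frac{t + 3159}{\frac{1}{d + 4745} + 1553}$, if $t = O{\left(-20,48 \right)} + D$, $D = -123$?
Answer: $\frac{11967488}{6162305} \approx 1.942$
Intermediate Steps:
$t = -143$ ($t = -20 - 123 = -143$)
$\frac{t + 3159}{\frac{1}{d + 4745} + 1553} = \frac{-143 + 3159}{\frac{1}{-777 + 4745} + 1553} = \frac{3016}{\frac{1}{3968} + 1553} = \frac{3016}{\frac{6162305}{3968}} = 3016 \cdot \frac{3968}{6162305} = \frac{11967488}{6162305}$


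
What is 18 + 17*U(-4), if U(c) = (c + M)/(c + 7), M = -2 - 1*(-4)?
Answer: 20/3 ≈ 6.6667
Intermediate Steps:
M = 2 (M = -2 + 4 = 2)
U(c) = (2 + c)/(7 + c) (U(c) = (c + 2)/(c + 7) = (2 + c)/(7 + c))
18 + 17*U(-4) = 18 + 17*((2 - 4)/(7 - 4)) = 18 + 17*(-2/3) = 18 + 17*((⅓)*(-2)) = 18 + 17*(-⅔) = 18 - 34/3 = 20/3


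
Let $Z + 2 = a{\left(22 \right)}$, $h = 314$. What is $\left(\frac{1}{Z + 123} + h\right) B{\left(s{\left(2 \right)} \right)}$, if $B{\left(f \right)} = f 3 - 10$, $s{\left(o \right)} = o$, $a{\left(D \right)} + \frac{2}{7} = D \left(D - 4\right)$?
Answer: $- \frac{4542980}{3617} \approx -1256.0$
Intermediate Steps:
$a{\left(D \right)} = - \frac{2}{7} + D \left(-4 + D\right)$ ($a{\left(D \right)} = - \frac{2}{7} + D \left(D - 4\right) = - \frac{2}{7} + D \left(-4 + D\right)$)
$Z = \frac{2756}{7}$ ($Z = -2 - \left(\frac{618}{7} - 484\right) = -2 - - \frac{2770}{7} = -2 + \frac{2770}{7} = \frac{2756}{7} \approx 393.71$)
$B{\left(f \right)} = -10 + 3 f$ ($B{\left(f \right)} = 3 f - 10 = -10 + 3 f$)
$\left(\frac{1}{Z + 123} + h\right) B{\left(s{\left(2 \right)} \right)} = \left(\frac{1}{\frac{2756}{7} + 123} + 314\right) \left(-10 + 3 \cdot 2\right) = \left(\frac{1}{\frac{3617}{7}} + 314\right) \left(-10 + 6\right) = \left(\frac{7}{3617} + 314\right) \left(-4\right) = \frac{1135745}{3617} \left(-4\right) = - \frac{4542980}{3617}$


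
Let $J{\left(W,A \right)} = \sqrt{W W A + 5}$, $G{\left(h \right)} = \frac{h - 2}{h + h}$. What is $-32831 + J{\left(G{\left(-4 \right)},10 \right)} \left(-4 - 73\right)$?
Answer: $-32831 - \frac{77 \sqrt{170}}{4} \approx -33082.0$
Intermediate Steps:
$G{\left(h \right)} = \frac{-2 + h}{2 h}$
$J{\left(W,A \right)} = \sqrt{5 + A W^{2}}$ ($J{\left(W,A \right)} = \sqrt{W^{2} A + 5} = \sqrt{A W^{2} + 5} = \sqrt{5 + A W^{2}}$)
$-32831 + J{\left(G{\left(-4 \right)},10 \right)} \left(-4 - 73\right) = -32831 + \sqrt{5 + 10 \left(\frac{-2 - 4}{2 \left(-4\right)}\right)^{2}} \left(-4 - 73\right) = -32831 + \sqrt{5 + 10 \left(\frac{1}{2} \left(- \frac{1}{4}\right) \left(-6\right)\right)^{2}} \left(-77\right) = -32831 + \sqrt{5 + 10 \left(\frac{3}{4}\right)^{2}} \left(-77\right) = -32831 + \sqrt{5 + 10 \cdot \frac{9}{16}} \left(-77\right) = -32831 + \sqrt{5 + \frac{45}{8}} \left(-77\right) = -32831 + \sqrt{\frac{85}{8}} \left(-77\right) = -32831 + \frac{\sqrt{170}}{4} \left(-77\right) = -32831 - \frac{77 \sqrt{170}}{4}$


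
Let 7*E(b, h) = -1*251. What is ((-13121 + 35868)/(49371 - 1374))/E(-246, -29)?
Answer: -159229/12047247 ≈ -0.013217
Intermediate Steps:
E(b, h) = -251/7 (E(b, h) = (-1*251)/7 = (1/7)*(-251) = -251/7)
((-13121 + 35868)/(49371 - 1374))/E(-246, -29) = ((-13121 + 35868)/(49371 - 1374))/(-251/7) = (22747/47997)*(-7/251) = -159229/12047247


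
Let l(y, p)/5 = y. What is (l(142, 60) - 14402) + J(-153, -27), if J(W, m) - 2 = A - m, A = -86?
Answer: -13749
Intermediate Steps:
J(W, m) = -84 - m (J(W, m) = 2 + (-86 - m) = -84 - m)
l(y, p) = 5*y
(l(142, 60) - 14402) + J(-153, -27) = (5*142 - 14402) + (-84 - 1*(-27)) = (710 - 14402) + (-84 + 27) = -13692 - 57 = -13749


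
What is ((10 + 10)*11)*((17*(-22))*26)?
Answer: -2139280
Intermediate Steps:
((10 + 10)*11)*((17*(-22))*26) = (20*11)*(-374*26) = 220*(-9724) = -2139280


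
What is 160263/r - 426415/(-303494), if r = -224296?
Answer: 23502159959/34036245112 ≈ 0.69050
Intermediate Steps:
160263/r - 426415/(-303494) = 160263/(-224296) - 426415/(-303494) = 160263*(-1/224296) - 426415*(-1/303494) = -160263/224296 + 426415/303494 = 23502159959/34036245112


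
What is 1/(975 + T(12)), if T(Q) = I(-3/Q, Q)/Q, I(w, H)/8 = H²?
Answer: 1/1071 ≈ 0.00093371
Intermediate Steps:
I(w, H) = 8*H²
T(Q) = 8*Q (T(Q) = (8*Q²)/Q = 8*Q)
1/(975 + T(12)) = 1/(975 + 8*12) = 1/(975 + 96) = 1/1071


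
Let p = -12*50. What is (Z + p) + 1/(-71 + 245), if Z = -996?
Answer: -277703/174 ≈ -1596.0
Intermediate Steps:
p = -600
(Z + p) + 1/(-71 + 245) = (-996 - 600) + 1/(-71 + 245) = -1596 + 1/174 = -277703/174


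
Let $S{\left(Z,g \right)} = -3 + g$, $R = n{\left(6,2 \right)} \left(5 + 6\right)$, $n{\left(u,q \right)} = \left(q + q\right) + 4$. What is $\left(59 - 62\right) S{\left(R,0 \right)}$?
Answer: $9$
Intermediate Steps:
$n{\left(u,q \right)} = 4 + 2 q$ ($n{\left(u,q \right)} = 2 q + 4 = 4 + 2 q$)
$R = 88$ ($R = \left(4 + 2 \cdot 2\right) \left(5 + 6\right) = \left(4 + 4\right) 11 = 8 \cdot 11 = 88$)
$\left(59 - 62\right) S{\left(R,0 \right)} = \left(59 - 62\right) \left(-3 + 0\right) = \left(-3\right) \left(-3\right) = 9$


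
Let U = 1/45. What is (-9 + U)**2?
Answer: 163216/2025 ≈ 80.600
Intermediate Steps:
U = 1/45 ≈ 0.022222
(-9 + U)**2 = (-9 + 1/45)**2 = (-404/45)**2 = 163216/2025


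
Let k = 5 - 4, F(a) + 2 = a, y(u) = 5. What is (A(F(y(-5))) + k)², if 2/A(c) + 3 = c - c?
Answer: ⅑ ≈ 0.11111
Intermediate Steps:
F(a) = -2 + a
A(c) = -⅔ (A(c) = 2/(-3 + (c - c)) = 2/(-3 + 0) = 2/(-3) = 2*(-⅓) = -⅔)
k = 1
(A(F(y(-5))) + k)² = (-⅔ + 1)² = (⅓)² = ⅑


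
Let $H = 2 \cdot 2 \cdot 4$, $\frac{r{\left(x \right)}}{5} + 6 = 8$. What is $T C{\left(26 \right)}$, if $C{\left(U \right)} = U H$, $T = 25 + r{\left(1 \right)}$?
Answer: $14560$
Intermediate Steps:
$r{\left(x \right)} = 10$ ($r{\left(x \right)} = -30 + 5 \cdot 8 = -30 + 40 = 10$)
$H = 16$ ($H = 4 \cdot 4 = 16$)
$T = 35$ ($T = 25 + 10 = 35$)
$C{\left(U \right)} = 16 U$ ($C{\left(U \right)} = U 16 = 16 U$)
$T C{\left(26 \right)} = 35 \cdot 16 \cdot 26 = 35 \cdot 416 = 14560$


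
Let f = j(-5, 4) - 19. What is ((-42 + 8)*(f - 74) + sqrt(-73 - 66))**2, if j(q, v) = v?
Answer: (3026 + I*sqrt(139))**2 ≈ 9.1565e+6 + 7.135e+4*I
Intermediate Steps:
f = -15 (f = 4 - 19 = -15)
((-42 + 8)*(f - 74) + sqrt(-73 - 66))**2 = ((-42 + 8)*(-15 - 74) + sqrt(-73 - 66))**2 = (-34*(-89) + sqrt(-139))**2 = (3026 + I*sqrt(139))**2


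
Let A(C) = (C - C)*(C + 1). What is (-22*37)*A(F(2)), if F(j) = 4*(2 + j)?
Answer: 0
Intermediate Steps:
F(j) = 8 + 4*j
A(C) = 0 (A(C) = 0*(1 + C) = 0)
(-22*37)*A(F(2)) = -22*37*0 = -814*0 = 0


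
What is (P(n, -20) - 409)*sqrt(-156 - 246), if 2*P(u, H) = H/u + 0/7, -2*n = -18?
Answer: -3691*I*sqrt(402)/9 ≈ -8222.7*I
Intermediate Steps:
n = 9 (n = -1/2*(-18) = 9)
P(u, H) = H/(2*u) (P(u, H) = (H/u + 0/7)/2 = (H/u + 0*(1/7))/2 = (H/u + 0)/2 = (H/u)/2 = H/(2*u))
(P(n, -20) - 409)*sqrt(-156 - 246) = ((1/2)*(-20)/9 - 409)*sqrt(-156 - 246) = ((1/2)*(-20)*(1/9) - 409)*sqrt(-402) = (-10/9 - 409)*(I*sqrt(402)) = -3691*I*sqrt(402)/9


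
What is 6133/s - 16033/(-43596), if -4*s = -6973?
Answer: 1181295181/303994908 ≈ 3.8859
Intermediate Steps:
s = 6973/4 (s = -1/4*(-6973) = 6973/4 ≈ 1743.3)
6133/s - 16033/(-43596) = 6133/(6973/4) - 16033/(-43596) = 6133*(4/6973) - 16033*(-1/43596) = 24532/6973 + 16033/43596 = 1181295181/303994908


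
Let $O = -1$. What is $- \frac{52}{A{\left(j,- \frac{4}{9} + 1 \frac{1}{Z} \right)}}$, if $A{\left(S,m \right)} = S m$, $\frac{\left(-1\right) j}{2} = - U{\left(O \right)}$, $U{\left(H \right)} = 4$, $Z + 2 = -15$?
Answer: $\frac{1989}{154} \approx 12.916$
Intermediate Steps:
$Z = -17$ ($Z = -2 - 15 = -17$)
$j = 8$ ($j = - 2 \left(\left(-1\right) 4\right) = \left(-2\right) \left(-4\right) = 8$)
$- \frac{52}{A{\left(j,- \frac{4}{9} + 1 \frac{1}{Z} \right)}} = - \frac{52}{8 \left(- \frac{4}{9} + 1 \frac{1}{-17}\right)} = - \frac{52}{8 \left(\left(-4\right) \frac{1}{9} + 1 \left(- \frac{1}{17}\right)\right)} = - \frac{52}{8 \left(- \frac{4}{9} - \frac{1}{17}\right)} = - \frac{52}{8 \left(- \frac{77}{153}\right)} = - \frac{52}{- \frac{616}{153}} = \left(-52\right) \left(- \frac{153}{616}\right) = \frac{1989}{154}$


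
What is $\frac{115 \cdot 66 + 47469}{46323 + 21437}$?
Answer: $\frac{55059}{67760} \approx 0.81256$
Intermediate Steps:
$\frac{115 \cdot 66 + 47469}{46323 + 21437} = \frac{7590 + 47469}{67760} = 55059 \cdot \frac{1}{67760} = \frac{55059}{67760}$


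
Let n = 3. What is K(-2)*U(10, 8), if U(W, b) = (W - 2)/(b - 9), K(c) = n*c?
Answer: 48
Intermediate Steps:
K(c) = 3*c
U(W, b) = (-2 + W)/(-9 + b)
K(-2)*U(10, 8) = (3*(-2))*((-2 + 10)/(-9 + 8)) = -6*8/(-1) = -(-6)*8 = -6*(-8) = 48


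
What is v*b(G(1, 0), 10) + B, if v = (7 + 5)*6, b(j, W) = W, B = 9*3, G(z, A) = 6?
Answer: 747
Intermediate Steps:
B = 27
v = 72 (v = 12*6 = 72)
v*b(G(1, 0), 10) + B = 72*10 + 27 = 720 + 27 = 747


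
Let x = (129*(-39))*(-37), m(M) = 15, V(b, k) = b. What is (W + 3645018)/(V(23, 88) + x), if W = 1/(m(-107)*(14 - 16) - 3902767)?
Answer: 2845153063069/145316743498 ≈ 19.579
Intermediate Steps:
x = 186147 (x = -5031*(-37) = 186147)
W = -1/3902797 (W = 1/(15*(14 - 16) - 3902767) = 1/(15*(-2) - 3902767) = 1/(-30 - 3902767) = 1/(-3902797) = -1/3902797 ≈ -2.5623e-7)
(W + 3645018)/(V(23, 88) + x) = (-1/3902797 + 3645018)/(23 + 186147) = (14225765315345/3902797)/186170 = (14225765315345/3902797)*(1/186170) = 2845153063069/145316743498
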